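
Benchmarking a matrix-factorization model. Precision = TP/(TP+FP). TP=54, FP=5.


Precision = TP/(TP+FP)
= 54/(54+5)
= 54/59 = 91.53%

91.53%


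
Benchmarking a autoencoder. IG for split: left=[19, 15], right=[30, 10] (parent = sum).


Parent = [49, 25], H_parent = 0.9227
H_left = 0.99 (n=34), H_right = 0.8113 (n=40)
H_children = (34/74)·0.99 + (40/74)·0.8113 = 0.8934
IG = 0.9227 - 0.8934 = 0.0293

0.0293


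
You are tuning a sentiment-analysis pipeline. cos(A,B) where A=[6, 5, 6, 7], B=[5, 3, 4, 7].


A·B = 6·5 + 5·3 + 6·4 + 7·7 = 118
‖A‖ = √146 = 12.083, ‖B‖ = √99 = 9.9499
cos = 118/(√146·√99) = 118/√14454 = 0.9815

0.9815


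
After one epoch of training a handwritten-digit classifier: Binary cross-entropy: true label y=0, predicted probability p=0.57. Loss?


BCE = -[y·ln(p) + (1-y)·ln(1-p)]
= -0 - 1·ln(1-0.57)
= -ln(0.43) = 0.844

0.844


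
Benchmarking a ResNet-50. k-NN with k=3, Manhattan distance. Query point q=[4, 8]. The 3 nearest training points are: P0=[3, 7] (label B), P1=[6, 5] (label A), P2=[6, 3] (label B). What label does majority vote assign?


d(q,P0) = 2  (label B)
d(q,P1) = 5  (label A)
d(q,P2) = 7  (label B)
Votes: A=1, B=2
Majority → B

B


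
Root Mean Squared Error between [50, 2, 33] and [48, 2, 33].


MSE = 4/3 = 1.3333
RMSE = √(4/3) = 1.1547

1.1547


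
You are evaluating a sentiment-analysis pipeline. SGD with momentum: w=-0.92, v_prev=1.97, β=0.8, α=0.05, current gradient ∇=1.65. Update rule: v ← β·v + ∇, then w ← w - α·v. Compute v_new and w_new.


v_new = 0.8·1.97 + 1.65 = 1.576 + 1.65 = 3.226
w_new = -0.92 - 0.05·3.226 = -0.92 - 0.1613 = -1.0813

v_new=3.226, w_new=-1.0813


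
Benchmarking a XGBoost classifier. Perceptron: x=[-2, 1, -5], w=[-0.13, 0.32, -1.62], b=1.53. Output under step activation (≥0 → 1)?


z = (-2)·(-0.13) + (1)·(0.32) + (-5)·(-1.62) + 1.53
  = 10.21
step(z) = 1 (z≥0)

1


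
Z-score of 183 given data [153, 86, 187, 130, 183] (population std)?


μ = 147.8, σ = 37.2527
z = (183 - 147.8)/37.2527 = 0.9449

0.9449


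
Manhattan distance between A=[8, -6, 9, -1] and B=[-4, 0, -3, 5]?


d = |8+ 4| + |-6-0| + |9+ 3| + |-1-5|
  = 12 + 6 + 12 + 6
  = 36

36


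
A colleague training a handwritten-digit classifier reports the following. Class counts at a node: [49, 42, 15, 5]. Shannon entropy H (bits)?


Probabilities: [49/111, 42/111, 15/111, 5/111] ≈ [0.4414, 0.3784, 0.1351, 0.045]
H = -((49/111)·log₂(49/111) + (42/111)·log₂(42/111) + (15/111)·log₂(15/111) + (5/111)·log₂(5/111))
  = 1.643 bits

1.643 bits


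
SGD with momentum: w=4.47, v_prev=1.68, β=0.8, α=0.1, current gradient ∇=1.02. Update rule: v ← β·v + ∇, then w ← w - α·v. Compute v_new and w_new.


v_new = 0.8·1.68 + 1.02 = 1.344 + 1.02 = 2.364
w_new = 4.47 - 0.1·2.364 = 4.47 - 0.2364 = 4.2336

v_new=2.364, w_new=4.2336


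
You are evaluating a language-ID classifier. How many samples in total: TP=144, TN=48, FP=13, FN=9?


Total = TP + TN + FP + FN
= 144 + 48 + 13 + 9
= 214
(Predicted positive: 157, predicted negative: 57)

214


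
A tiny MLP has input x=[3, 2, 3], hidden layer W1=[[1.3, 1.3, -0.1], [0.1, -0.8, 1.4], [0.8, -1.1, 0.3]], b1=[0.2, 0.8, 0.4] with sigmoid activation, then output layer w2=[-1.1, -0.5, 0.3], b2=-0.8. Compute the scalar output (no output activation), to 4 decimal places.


z1[0] = (1.3)·(3) + (1.3)·(2) + (-0.1)·(3) + 0.2 = 6.4
z1[1] = (0.1)·(3) + (-0.8)·(2) + (1.4)·(3) + 0.8 = 3.7
z1[2] = (0.8)·(3) + (-1.1)·(2) + (0.3)·(3) + 0.4 = 1.5
h = sigmoid(z1) = [0.9983, 0.9759, 0.8176]
output = (-1.1)·(0.9983) + (-0.5)·(0.9759) + (0.3)·(0.8176) - 0.8 = -2.1408

-2.1408


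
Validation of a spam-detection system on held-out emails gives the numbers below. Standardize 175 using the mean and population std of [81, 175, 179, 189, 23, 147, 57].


μ = 121.5714, σ = 61.9651
z = (175 - 121.5714)/61.9651 = 0.8622

0.8622


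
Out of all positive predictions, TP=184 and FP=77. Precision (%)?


Precision = TP/(TP+FP)
= 184/(184+77)
= 184/261 = 70.5%

70.5%


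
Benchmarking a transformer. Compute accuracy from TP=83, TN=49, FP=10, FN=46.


Accuracy = (TP+TN)/(TP+TN+FP+FN)
= (83+49)/(188)
= 132/188 = 70.21%

70.21%


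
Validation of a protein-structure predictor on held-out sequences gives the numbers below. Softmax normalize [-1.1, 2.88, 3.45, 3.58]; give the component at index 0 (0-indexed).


Exponentials: e^-1.1=0.3329, e^2.88=17.8143, e^3.45=31.5004, e^3.58=35.8735
Sum = 85.5211
Softmax = [0.0039, 0.2083, 0.3683, 0.4195]
p[0] = 0.3329/85.5211 = 0.0039

0.0039


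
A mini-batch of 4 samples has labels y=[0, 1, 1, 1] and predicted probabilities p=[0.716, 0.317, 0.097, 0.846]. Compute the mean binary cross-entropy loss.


L[0] = -ln(1-0.716) = -ln(0.284) = 1.2588
L[1] = -ln(0.317) = 1.1489
L[2] = -ln(0.097) = 2.333
L[3] = -ln(0.846) = 0.1672
mean = (1.2588 + 1.1489 + 2.333 + 0.1672)/4 = 1.227

1.227


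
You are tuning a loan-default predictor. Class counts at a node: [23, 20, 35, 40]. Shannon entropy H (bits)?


Probabilities: [23/118, 20/118, 35/118, 40/118] ≈ [0.1949, 0.1695, 0.2966, 0.339]
H = -((23/118)·log₂(23/118) + (20/118)·log₂(20/118) + (35/118)·log₂(35/118) + (40/118)·log₂(40/118))
  = 1.943 bits

1.943 bits


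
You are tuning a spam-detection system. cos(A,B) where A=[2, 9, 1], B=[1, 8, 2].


A·B = 2·1 + 9·8 + 1·2 = 76
‖A‖ = √86 = 9.2736, ‖B‖ = √69 = 8.3066
cos = 76/(√86·√69) = 76/√5934 = 0.9866

0.9866


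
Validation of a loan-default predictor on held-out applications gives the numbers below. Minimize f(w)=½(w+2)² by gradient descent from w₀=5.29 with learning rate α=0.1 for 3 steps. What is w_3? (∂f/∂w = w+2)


step 1: grad = 5.29+2 = 7.29; w = 5.29 - 0.1·(7.29) = 4.561
step 2: grad = 4.561+2 = 6.561; w = 4.561 - 0.1·(6.561) = 3.9049
step 3: grad = 3.9049+2 = 5.9049; w = 3.9049 - 0.1·(5.9049) = 3.31441

3.31441


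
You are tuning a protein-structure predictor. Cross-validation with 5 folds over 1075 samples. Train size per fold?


Fold size = 1075/5 = 215
Training per fold = 1075 - 215 = 860

860


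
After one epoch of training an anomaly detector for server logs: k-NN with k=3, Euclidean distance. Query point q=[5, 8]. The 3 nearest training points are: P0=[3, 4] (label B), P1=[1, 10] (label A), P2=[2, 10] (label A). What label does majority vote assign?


d(q,P0) = 4.4721  (label B)
d(q,P1) = 4.4721  (label A)
d(q,P2) = 3.6056  (label A)
Votes: A=2, B=1
Majority → A

A


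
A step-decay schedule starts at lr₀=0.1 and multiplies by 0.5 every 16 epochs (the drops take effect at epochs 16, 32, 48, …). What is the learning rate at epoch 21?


n_drops = ⌊21/16⌋ = 1
lr = 0.1·0.5^1 = 0.1·0.5 = 0.05

0.05


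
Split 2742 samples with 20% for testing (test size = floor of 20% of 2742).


Test = ⌊2742·20/100⌋ = 548
Train = 2742 - 548 = 2194

Train: 2194, Test: 548


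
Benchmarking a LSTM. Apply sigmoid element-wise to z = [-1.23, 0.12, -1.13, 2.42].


σ(-1.23) = 1/(1+e^1.23) = 0.2262
σ(0.12) = 1/(1+e^-0.12) = 0.53
σ(-1.13) = 1/(1+e^1.13) = 0.2442
σ(2.42) = 1/(1+e^-2.42) = 0.9183
result = [0.2262, 0.53, 0.2442, 0.9183]

[0.2262, 0.53, 0.2442, 0.9183]


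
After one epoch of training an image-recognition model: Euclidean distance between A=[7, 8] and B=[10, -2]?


d = √((7-10)² + (8+ 2)²)
  = √(9 + 100)
  = √109 = 10.4403

10.4403


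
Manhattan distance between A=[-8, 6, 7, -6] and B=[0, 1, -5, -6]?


d = |-8-0| + |6-1| + |7+ 5| + |-6+ 6|
  = 8 + 5 + 12 + 0
  = 25

25


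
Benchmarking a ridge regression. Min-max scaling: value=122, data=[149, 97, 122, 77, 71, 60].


min=60, max=149
(122-60)/(149-60) = 62/89 = 0.6966

0.6966


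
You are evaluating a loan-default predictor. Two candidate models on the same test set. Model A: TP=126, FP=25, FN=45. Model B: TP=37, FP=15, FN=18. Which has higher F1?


Model A: P=126/151=0.8344, R=126/171=0.7368, F1=2PR/(P+R)=2TP/(2TP+FP+FN)=252/322=0.7826
Model B: P=37/52=0.7115, R=37/55=0.6727, F1=2PR/(P+R)=2TP/(2TP+FP+FN)=74/107=0.6916
0.7826 > 0.6916 → Model A

Model A


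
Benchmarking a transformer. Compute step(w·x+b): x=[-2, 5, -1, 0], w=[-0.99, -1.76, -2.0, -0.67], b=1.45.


z = (-2)·(-0.99) + (5)·(-1.76) + (-1)·(-2.0) + (0)·(-0.67) + 1.45
  = -3.37
step(z) = 0 (z<0)

0


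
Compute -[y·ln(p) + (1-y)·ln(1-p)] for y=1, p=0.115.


BCE = -[y·ln(p) + (1-y)·ln(1-p)]
= -1·ln(0.115) - 0
= -ln(0.115) = 2.1628

2.1628


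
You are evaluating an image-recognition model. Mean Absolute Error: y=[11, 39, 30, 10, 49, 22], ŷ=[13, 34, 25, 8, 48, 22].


Absolute errors: |11-13|=2, |39-34|=5, |30-25|=5, |10-8|=2, |49-48|=1, |22-22|=0
Sum = 15
MAE = 15/6 = 5/2

5/2


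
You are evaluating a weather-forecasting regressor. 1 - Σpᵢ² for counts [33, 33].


Probabilities: [33/66, 33/66] ≈ [0.5, 0.5]
Σpᵢ² = (1089 + 1089)/66² = 2178/4356
Gini = 1 - Σpᵢ² = 1 - 2178/4356 = 0.5

0.5


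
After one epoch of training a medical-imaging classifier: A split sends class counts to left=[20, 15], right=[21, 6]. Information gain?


Parent = [41, 21], H_parent = 0.9236
H_left = 0.9852 (n=35), H_right = 0.7642 (n=27)
H_children = (35/62)·0.9852 + (27/62)·0.7642 = 0.889
IG = 0.9236 - 0.889 = 0.0346

0.0346


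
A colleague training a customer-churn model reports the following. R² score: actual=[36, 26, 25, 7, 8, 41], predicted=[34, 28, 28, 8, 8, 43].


ȳ = 23.8333
SS_res = Σ(y-ŷ)² = 22
SS_tot = Σ(y-ȳ)² = 982.83
R² = 1 - SS_res/SS_tot = 1 - 0.0224 = 0.9776

0.9776


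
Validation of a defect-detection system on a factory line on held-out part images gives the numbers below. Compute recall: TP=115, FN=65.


Recall = TP/(TP+FN)
= 115/(115+65)
= 115/180 = 63.89%

63.89%


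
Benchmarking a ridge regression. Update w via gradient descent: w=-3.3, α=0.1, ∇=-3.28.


w_new = w - α·∇
= -3.3 - 0.1·-3.28
= -3.3 + 0.328
= -2.972

-2.972


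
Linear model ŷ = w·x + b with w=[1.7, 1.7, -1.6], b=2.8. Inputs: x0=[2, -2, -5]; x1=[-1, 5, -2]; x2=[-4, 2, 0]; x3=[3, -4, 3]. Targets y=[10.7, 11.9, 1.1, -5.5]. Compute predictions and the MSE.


ŷ0 = (1.7)·(2) + (1.7)·(-2) + (-1.6)·(-5) + 2.8 = 10.8
ŷ1 = (1.7)·(-1) + (1.7)·(5) + (-1.6)·(-2) + 2.8 = 12.8
ŷ2 = (1.7)·(-4) + (1.7)·(2) + (-1.6)·(0) + 2.8 = -0.6
ŷ3 = (1.7)·(3) + (1.7)·(-4) + (-1.6)·(3) + 2.8 = -3.7
errors² = [0.01, 0.81, 2.89, 3.24]
MSE = 6.9500/4 = 1.7375

1.7375


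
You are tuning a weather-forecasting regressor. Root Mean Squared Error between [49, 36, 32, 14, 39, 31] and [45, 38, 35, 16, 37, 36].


MSE = 62/6 = 10.3333
RMSE = √(62/6) = 3.2146

3.2146


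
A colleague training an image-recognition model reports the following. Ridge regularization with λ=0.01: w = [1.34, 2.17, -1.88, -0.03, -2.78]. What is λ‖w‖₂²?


‖w‖₂² = (1.34)² + (2.17)² + (-1.88)² + (-0.03)² + (-2.78)²
     = 1.7956 + 4.7089 + 3.5344 + 0.0009 + 7.7284
     = 17.7682
λ·‖w‖₂² = 0.01·17.7682 = 0.177682

0.177682


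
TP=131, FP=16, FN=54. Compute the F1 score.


Precision = 131/147 = 0.8912
Recall = 131/185 = 0.7081
F1 = 2·P·R/(P+R) = 2·TP/(2·TP+FP+FN) = 262/(262+16+54) = 262/332 = 0.7892

0.7892


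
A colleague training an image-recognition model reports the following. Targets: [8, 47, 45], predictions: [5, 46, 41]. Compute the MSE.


Squared errors: (8-5)²=9, (47-46)²=1, (45-41)²=16
Sum = 26
MSE = 26/3 = 26/3

26/3


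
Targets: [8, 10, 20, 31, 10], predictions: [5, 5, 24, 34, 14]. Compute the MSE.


Squared errors: (8-5)²=9, (10-5)²=25, (20-24)²=16, (31-34)²=9, (10-14)²=16
Sum = 75
MSE = 75/5 = 15

15


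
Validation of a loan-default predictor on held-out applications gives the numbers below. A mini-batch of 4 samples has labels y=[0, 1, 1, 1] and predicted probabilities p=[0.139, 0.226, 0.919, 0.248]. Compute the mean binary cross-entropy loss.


L[0] = -ln(1-0.139) = -ln(0.861) = 0.1497
L[1] = -ln(0.226) = 1.4872
L[2] = -ln(0.919) = 0.0845
L[3] = -ln(0.248) = 1.3943
mean = (0.1497 + 1.4872 + 0.0845 + 1.3943)/4 = 0.7789

0.7789


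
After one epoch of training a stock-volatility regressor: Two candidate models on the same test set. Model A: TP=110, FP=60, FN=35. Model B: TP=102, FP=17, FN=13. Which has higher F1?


Model A: P=110/170=0.6471, R=110/145=0.7586, F1=2PR/(P+R)=2TP/(2TP+FP+FN)=220/315=0.6984
Model B: P=102/119=0.8571, R=102/115=0.887, F1=2PR/(P+R)=2TP/(2TP+FP+FN)=204/234=0.8718
0.6984 < 0.8718 → Model B

Model B


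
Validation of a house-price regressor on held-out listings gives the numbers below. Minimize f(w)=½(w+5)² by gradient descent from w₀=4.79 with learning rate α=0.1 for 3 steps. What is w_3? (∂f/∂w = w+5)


step 1: grad = 4.79+5 = 9.79; w = 4.79 - 0.1·(9.79) = 3.811
step 2: grad = 3.811+5 = 8.811; w = 3.811 - 0.1·(8.811) = 2.9299
step 3: grad = 2.9299+5 = 7.9299; w = 2.9299 - 0.1·(7.9299) = 2.13691

2.13691


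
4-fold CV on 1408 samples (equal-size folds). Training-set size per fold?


Fold size = 1408/4 = 352
Training per fold = 1408 - 352 = 1056

1056


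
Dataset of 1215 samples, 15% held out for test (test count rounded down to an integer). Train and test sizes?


Test = ⌊1215·15/100⌋ = 182
Train = 1215 - 182 = 1033

Train: 1033, Test: 182


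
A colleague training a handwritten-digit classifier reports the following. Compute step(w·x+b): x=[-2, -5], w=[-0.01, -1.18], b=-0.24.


z = (-2)·(-0.01) + (-5)·(-1.18) - 0.24
  = 5.68
step(z) = 1 (z≥0)

1


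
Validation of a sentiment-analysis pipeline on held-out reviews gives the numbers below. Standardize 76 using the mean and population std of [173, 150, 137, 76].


μ = 134, σ = 35.8818
z = (76 - 134)/35.8818 = -1.6164

-1.6164


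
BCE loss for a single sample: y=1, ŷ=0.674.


BCE = -[y·ln(p) + (1-y)·ln(1-p)]
= -1·ln(0.674) - 0
= -ln(0.674) = 0.3945

0.3945


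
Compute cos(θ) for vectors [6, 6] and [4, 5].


A·B = 6·4 + 6·5 = 54
‖A‖ = √72 = 8.4853, ‖B‖ = √41 = 6.4031
cos = 54/(√72·√41) = 54/√2952 = 0.9939

0.9939


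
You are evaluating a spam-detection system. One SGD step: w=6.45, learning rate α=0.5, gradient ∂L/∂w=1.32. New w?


w_new = w - α·∇
= 6.45 - 0.5·1.32
= 6.45 - 0.66
= 5.79

5.79


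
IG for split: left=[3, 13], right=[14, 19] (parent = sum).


Parent = [17, 32], H_parent = 0.9313
H_left = 0.6962 (n=16), H_right = 0.9834 (n=33)
H_children = (16/49)·0.6962 + (33/49)·0.9834 = 0.8896
IG = 0.9313 - 0.8896 = 0.0417

0.0417


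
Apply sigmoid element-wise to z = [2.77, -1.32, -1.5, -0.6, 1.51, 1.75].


σ(2.77) = 1/(1+e^-2.77) = 0.941
σ(-1.32) = 1/(1+e^1.32) = 0.2108
σ(-1.5) = 1/(1+e^1.5) = 0.1824
σ(-0.6) = 1/(1+e^0.6) = 0.3543
σ(1.51) = 1/(1+e^-1.51) = 0.8191
σ(1.75) = 1/(1+e^-1.75) = 0.852
result = [0.941, 0.2108, 0.1824, 0.3543, 0.8191, 0.852]

[0.941, 0.2108, 0.1824, 0.3543, 0.8191, 0.852]


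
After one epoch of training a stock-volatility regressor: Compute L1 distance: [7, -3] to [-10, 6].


d = |7+ 10| + |-3-6|
  = 17 + 9
  = 26

26


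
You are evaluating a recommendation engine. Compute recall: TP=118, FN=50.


Recall = TP/(TP+FN)
= 118/(118+50)
= 118/168 = 70.24%

70.24%


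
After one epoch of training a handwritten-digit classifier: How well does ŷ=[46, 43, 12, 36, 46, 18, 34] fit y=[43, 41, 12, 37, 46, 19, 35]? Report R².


ȳ = 33.2857
SS_res = Σ(y-ŷ)² = 16
SS_tot = Σ(y-ȳ)² = 989.43
R² = 1 - SS_res/SS_tot = 1 - 0.0162 = 0.9838

0.9838


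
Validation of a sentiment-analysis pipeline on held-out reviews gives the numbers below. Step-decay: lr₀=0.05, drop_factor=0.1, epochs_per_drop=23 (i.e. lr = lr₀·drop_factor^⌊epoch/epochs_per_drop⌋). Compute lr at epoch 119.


n_drops = ⌊119/23⌋ = 5
lr = 0.05·0.1^5 = 0.05·0.00001 = 0.0000005

0.0000005


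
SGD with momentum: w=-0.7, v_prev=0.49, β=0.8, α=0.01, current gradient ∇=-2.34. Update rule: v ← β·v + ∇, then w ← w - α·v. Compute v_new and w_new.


v_new = 0.8·0.49 - 2.34 = 0.392 - 2.34 = -1.948
w_new = -0.7 - 0.01·-1.948 = -0.7 + 0.01948 = -0.68052

v_new=-1.948, w_new=-0.68052


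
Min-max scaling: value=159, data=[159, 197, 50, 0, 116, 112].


min=0, max=197
(159-0)/(197-0) = 159/197 = 0.8071

0.8071


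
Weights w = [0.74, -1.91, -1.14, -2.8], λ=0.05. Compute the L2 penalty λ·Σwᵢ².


‖w‖₂² = (0.74)² + (-1.91)² + (-1.14)² + (-2.8)²
     = 0.5476 + 3.6481 + 1.2996 + 7.84
     = 13.3353
λ·‖w‖₂² = 0.05·13.3353 = 0.666765

0.666765


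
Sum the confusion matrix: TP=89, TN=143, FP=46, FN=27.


Total = TP + TN + FP + FN
= 89 + 143 + 46 + 27
= 305
(Predicted positive: 135, predicted negative: 170)

305


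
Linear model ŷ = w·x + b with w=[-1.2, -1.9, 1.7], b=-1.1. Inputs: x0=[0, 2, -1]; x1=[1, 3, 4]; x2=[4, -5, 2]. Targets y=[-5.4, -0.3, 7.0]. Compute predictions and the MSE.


ŷ0 = (-1.2)·(0) + (-1.9)·(2) + (1.7)·(-1) - 1.1 = -6.6
ŷ1 = (-1.2)·(1) + (-1.9)·(3) + (1.7)·(4) - 1.1 = -1.2
ŷ2 = (-1.2)·(4) + (-1.9)·(-5) + (1.7)·(2) - 1.1 = 7.0
errors² = [1.44, 0.81, 0.0]
MSE = 2.2500/3 = 0.75

0.75


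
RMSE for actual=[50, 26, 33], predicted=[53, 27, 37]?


MSE = 26/3 = 8.6667
RMSE = √(26/3) = 2.9439

2.9439


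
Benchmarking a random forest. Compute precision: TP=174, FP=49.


Precision = TP/(TP+FP)
= 174/(174+49)
= 174/223 = 78.03%

78.03%


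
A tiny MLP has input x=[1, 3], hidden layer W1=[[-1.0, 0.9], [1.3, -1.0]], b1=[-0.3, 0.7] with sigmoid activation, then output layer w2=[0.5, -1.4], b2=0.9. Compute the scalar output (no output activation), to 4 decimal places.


z1[0] = (-1.0)·(1) + (0.9)·(3) - 0.3 = 1.4
z1[1] = (1.3)·(1) + (-1.0)·(3) + 0.7 = -1.0
h = sigmoid(z1) = [0.8022, 0.2689]
output = (0.5)·(0.8022) + (-1.4)·(0.2689) + 0.9 = 0.9246

0.9246


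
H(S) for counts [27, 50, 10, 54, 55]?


Probabilities: [27/196, 50/196, 10/196, 54/196, 55/196] ≈ [0.1378, 0.2551, 0.051, 0.2755, 0.2806]
H = -((27/196)·log₂(27/196) + (50/196)·log₂(50/196) + (10/196)·log₂(10/196) + (54/196)·log₂(54/196) + (55/196)·log₂(55/196))
  = 2.1426 bits

2.1426 bits


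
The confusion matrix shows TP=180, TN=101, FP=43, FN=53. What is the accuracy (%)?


Accuracy = (TP+TN)/(TP+TN+FP+FN)
= (180+101)/(377)
= 281/377 = 74.54%

74.54%


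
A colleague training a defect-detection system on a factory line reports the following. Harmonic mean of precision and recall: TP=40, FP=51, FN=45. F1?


Precision = 40/91 = 0.4396
Recall = 40/85 = 0.4706
F1 = 2·P·R/(P+R) = 2·TP/(2·TP+FP+FN) = 80/(80+51+45) = 80/176 = 0.4545

0.4545


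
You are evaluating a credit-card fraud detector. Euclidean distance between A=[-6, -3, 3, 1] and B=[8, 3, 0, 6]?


d = √((-6-8)² + (-3-3)² + (3-0)² + (1-6)²)
  = √(196 + 36 + 9 + 25)
  = √266 = 16.3095

16.3095


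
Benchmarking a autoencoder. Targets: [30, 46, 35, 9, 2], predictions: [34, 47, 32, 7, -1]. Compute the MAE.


Absolute errors: |30-34|=4, |46-47|=1, |35-32|=3, |9-7|=2, |2+ 1|=3
Sum = 13
MAE = 13/5 = 13/5

13/5


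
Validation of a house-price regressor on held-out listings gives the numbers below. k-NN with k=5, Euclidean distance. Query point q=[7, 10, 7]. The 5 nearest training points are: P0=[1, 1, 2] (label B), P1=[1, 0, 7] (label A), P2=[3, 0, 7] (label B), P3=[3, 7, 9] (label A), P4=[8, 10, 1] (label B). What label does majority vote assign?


d(q,P0) = 11.9164  (label B)
d(q,P1) = 11.6619  (label A)
d(q,P2) = 10.7703  (label B)
d(q,P3) = 5.3852  (label A)
d(q,P4) = 6.0828  (label B)
Votes: A=2, B=3
Majority → B

B


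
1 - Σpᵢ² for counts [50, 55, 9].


Probabilities: [50/114, 55/114, 9/114] ≈ [0.4386, 0.4825, 0.0789]
Σpᵢ² = (2500 + 3025 + 81)/114² = 5606/12996
Gini = 1 - Σpᵢ² = 1 - 5606/12996 = 0.5686

0.5686


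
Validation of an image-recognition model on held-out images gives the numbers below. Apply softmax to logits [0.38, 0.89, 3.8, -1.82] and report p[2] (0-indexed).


Exponentials: e^0.38=1.4623, e^0.89=2.4351, e^3.8=44.7012, e^-1.82=0.162
Sum = 48.7606
Softmax = [0.03, 0.0499, 0.9167, 0.0033]
p[2] = 44.7012/48.7606 = 0.9167

0.9167


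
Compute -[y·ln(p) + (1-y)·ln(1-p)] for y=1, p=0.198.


BCE = -[y·ln(p) + (1-y)·ln(1-p)]
= -1·ln(0.198) - 0
= -ln(0.198) = 1.6195

1.6195


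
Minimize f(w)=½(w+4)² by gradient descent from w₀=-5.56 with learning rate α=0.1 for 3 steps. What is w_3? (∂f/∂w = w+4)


step 1: grad = -5.56+4 = -1.56; w = -5.56 - 0.1·(-1.56) = -5.404
step 2: grad = -5.404+4 = -1.404; w = -5.404 - 0.1·(-1.404) = -5.2636
step 3: grad = -5.2636+4 = -1.2636; w = -5.2636 - 0.1·(-1.2636) = -5.13724

-5.13724


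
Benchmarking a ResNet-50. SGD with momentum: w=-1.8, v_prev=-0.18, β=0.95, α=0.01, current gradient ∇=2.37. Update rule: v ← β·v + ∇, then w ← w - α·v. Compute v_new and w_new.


v_new = 0.95·-0.18 + 2.37 = -0.171 + 2.37 = 2.199
w_new = -1.8 - 0.01·2.199 = -1.8 - 0.02199 = -1.82199

v_new=2.199, w_new=-1.82199


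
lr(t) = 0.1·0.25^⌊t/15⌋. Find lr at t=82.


n_drops = ⌊82/15⌋ = 5
lr = 0.1·0.25^5 = 0.1·0.0009765625 = 0.00009765625

0.00009765625


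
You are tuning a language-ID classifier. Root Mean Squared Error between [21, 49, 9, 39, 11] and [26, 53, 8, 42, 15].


MSE = 67/5 = 13.4
RMSE = √(67/5) = 3.6606

3.6606


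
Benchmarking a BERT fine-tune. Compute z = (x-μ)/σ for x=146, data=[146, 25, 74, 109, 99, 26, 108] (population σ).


μ = 83.8571, σ = 41.773
z = (146 - 83.8571)/41.773 = 1.4876

1.4876


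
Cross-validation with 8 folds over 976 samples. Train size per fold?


Fold size = 976/8 = 122
Training per fold = 976 - 122 = 854

854


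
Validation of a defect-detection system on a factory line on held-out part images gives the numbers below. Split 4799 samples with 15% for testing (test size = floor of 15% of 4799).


Test = ⌊4799·15/100⌋ = 719
Train = 4799 - 719 = 4080

Train: 4080, Test: 719


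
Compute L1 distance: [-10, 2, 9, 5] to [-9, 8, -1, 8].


d = |-10+ 9| + |2-8| + |9+ 1| + |5-8|
  = 1 + 6 + 10 + 3
  = 20

20


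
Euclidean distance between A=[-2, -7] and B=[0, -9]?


d = √((-2-0)² + (-7+ 9)²)
  = √(4 + 4)
  = √8 = 2.8284

2.8284


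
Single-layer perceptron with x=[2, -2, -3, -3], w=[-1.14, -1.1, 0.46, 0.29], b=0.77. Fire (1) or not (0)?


z = (2)·(-1.14) + (-2)·(-1.1) + (-3)·(0.46) + (-3)·(0.29) + 0.77
  = -1.56
step(z) = 0 (z<0)

0


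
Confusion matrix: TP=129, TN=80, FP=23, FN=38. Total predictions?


Total = TP + TN + FP + FN
= 129 + 80 + 23 + 38
= 270
(Predicted positive: 152, predicted negative: 118)

270


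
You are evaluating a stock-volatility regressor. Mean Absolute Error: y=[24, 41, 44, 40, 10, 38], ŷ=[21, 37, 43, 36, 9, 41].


Absolute errors: |24-21|=3, |41-37|=4, |44-43|=1, |40-36|=4, |10-9|=1, |38-41|=3
Sum = 16
MAE = 16/6 = 8/3

8/3


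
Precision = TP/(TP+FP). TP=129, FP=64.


Precision = TP/(TP+FP)
= 129/(129+64)
= 129/193 = 66.84%

66.84%


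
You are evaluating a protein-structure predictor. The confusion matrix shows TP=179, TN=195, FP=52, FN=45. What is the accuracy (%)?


Accuracy = (TP+TN)/(TP+TN+FP+FN)
= (179+195)/(471)
= 374/471 = 79.41%

79.41%


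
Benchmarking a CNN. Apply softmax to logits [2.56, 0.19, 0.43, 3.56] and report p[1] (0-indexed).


Exponentials: e^2.56=12.9358, e^0.19=1.2092, e^0.43=1.5373, e^3.56=35.1632
Sum = 50.8455
Softmax = [0.2544, 0.0238, 0.0302, 0.6916]
p[1] = 1.2092/50.8455 = 0.0238

0.0238


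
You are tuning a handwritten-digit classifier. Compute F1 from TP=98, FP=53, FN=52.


Precision = 98/151 = 0.649
Recall = 98/150 = 0.6533
F1 = 2·P·R/(P+R) = 2·TP/(2·TP+FP+FN) = 196/(196+53+52) = 196/301 = 0.6512

0.6512


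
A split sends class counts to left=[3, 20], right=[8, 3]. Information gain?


Parent = [11, 23], H_parent = 0.9082
H_left = 0.5586 (n=23), H_right = 0.8454 (n=11)
H_children = (23/34)·0.5586 + (11/34)·0.8454 = 0.6514
IG = 0.9082 - 0.6514 = 0.2568

0.2568


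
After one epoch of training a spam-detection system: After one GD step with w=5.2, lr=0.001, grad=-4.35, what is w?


w_new = w - α·∇
= 5.2 - 0.001·-4.35
= 5.2 + 0.00435
= 5.20435

5.20435


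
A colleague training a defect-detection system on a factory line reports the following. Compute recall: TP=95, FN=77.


Recall = TP/(TP+FN)
= 95/(95+77)
= 95/172 = 55.23%

55.23%


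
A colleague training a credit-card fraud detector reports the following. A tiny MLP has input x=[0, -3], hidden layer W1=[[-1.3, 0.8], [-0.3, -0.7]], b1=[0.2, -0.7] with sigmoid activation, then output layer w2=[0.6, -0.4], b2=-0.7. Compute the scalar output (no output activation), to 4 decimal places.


z1[0] = (-1.3)·(0) + (0.8)·(-3) + 0.2 = -2.2
z1[1] = (-0.3)·(0) + (-0.7)·(-3) - 0.7 = 1.4
h = sigmoid(z1) = [0.0998, 0.8022]
output = (0.6)·(0.0998) + (-0.4)·(0.8022) - 0.7 = -0.961

-0.961


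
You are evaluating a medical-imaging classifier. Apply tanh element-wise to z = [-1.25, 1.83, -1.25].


tanh(-1.25) = -0.8483
tanh(1.83) = 0.9498
tanh(-1.25) = -0.8483
result = [-0.8483, 0.9498, -0.8483]

[-0.8483, 0.9498, -0.8483]


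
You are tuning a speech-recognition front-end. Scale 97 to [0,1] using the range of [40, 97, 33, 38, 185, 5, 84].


min=5, max=185
(97-5)/(185-5) = 92/180 = 0.5111

0.5111


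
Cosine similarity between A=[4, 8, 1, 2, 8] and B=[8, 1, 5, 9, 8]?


A·B = 4·8 + 8·1 + 1·5 + 2·9 + 8·8 = 127
‖A‖ = √149 = 12.2066, ‖B‖ = √235 = 15.3297
cos = 127/(√149·√235) = 127/√35015 = 0.6787

0.6787


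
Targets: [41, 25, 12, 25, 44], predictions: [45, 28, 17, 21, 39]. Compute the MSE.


Squared errors: (41-45)²=16, (25-28)²=9, (12-17)²=25, (25-21)²=16, (44-39)²=25
Sum = 91
MSE = 91/5 = 91/5

91/5


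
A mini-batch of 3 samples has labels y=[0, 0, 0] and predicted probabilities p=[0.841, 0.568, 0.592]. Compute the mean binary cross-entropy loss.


L[0] = -ln(1-0.841) = -ln(0.159) = 1.8389
L[1] = -ln(1-0.568) = -ln(0.432) = 0.8393
L[2] = -ln(1-0.592) = -ln(0.408) = 0.8965
mean = (1.8389 + 0.8393 + 0.8965)/3 = 1.1916

1.1916


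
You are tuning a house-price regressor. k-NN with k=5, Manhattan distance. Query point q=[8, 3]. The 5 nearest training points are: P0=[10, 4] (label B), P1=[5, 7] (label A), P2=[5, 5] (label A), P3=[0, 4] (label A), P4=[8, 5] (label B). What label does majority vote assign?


d(q,P0) = 3  (label B)
d(q,P1) = 7  (label A)
d(q,P2) = 5  (label A)
d(q,P3) = 9  (label A)
d(q,P4) = 2  (label B)
Votes: A=3, B=2
Majority → A

A


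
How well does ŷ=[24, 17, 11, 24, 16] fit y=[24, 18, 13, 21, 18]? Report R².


ȳ = 18.8
SS_res = Σ(y-ŷ)² = 18
SS_tot = Σ(y-ȳ)² = 66.8
R² = 1 - SS_res/SS_tot = 1 - 0.2695 = 0.7305

0.7305


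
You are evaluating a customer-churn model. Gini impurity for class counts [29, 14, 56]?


Probabilities: [29/99, 14/99, 56/99] ≈ [0.2929, 0.1414, 0.5657]
Σpᵢ² = (841 + 196 + 3136)/99² = 4173/9801
Gini = 1 - Σpᵢ² = 1 - 4173/9801 = 0.5742

0.5742


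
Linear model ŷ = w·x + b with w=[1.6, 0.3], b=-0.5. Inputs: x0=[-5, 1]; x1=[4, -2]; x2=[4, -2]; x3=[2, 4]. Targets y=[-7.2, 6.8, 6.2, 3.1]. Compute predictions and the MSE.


ŷ0 = (1.6)·(-5) + (0.3)·(1) - 0.5 = -8.2
ŷ1 = (1.6)·(4) + (0.3)·(-2) - 0.5 = 5.3
ŷ2 = (1.6)·(4) + (0.3)·(-2) - 0.5 = 5.3
ŷ3 = (1.6)·(2) + (0.3)·(4) - 0.5 = 3.9
errors² = [1.0, 2.25, 0.81, 0.64]
MSE = 4.7000/4 = 1.175

1.175


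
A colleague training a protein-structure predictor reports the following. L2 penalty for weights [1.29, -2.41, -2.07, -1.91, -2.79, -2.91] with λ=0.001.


‖w‖₂² = (1.29)² + (-2.41)² + (-2.07)² + (-1.91)² + (-2.79)² + (-2.91)²
     = 1.6641 + 5.8081 + 4.2849 + 3.6481 + 7.7841 + 8.4681
     = 31.6574
λ·‖w‖₂² = 0.001·31.6574 = 0.031657

0.031657


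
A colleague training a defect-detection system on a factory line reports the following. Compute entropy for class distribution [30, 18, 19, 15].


Probabilities: [30/82, 18/82, 19/82, 15/82] ≈ [0.3659, 0.2195, 0.2317, 0.1829]
H = -((30/82)·log₂(30/82) + (18/82)·log₂(18/82) + (19/82)·log₂(19/82) + (15/82)·log₂(15/82))
  = 1.948 bits

1.948 bits


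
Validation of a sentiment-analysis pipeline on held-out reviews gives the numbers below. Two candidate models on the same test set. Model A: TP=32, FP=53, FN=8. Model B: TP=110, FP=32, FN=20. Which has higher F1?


Model A: P=32/85=0.3765, R=32/40=0.8, F1=2PR/(P+R)=2TP/(2TP+FP+FN)=64/125=0.512
Model B: P=110/142=0.7746, R=110/130=0.8462, F1=2PR/(P+R)=2TP/(2TP+FP+FN)=220/272=0.8088
0.512 < 0.8088 → Model B

Model B


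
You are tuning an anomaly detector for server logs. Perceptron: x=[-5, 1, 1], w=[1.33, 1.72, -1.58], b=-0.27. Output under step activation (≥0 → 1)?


z = (-5)·(1.33) + (1)·(1.72) + (1)·(-1.58) - 0.27
  = -6.78
step(z) = 0 (z<0)

0


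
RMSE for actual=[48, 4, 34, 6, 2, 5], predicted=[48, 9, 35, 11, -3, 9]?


MSE = 92/6 = 15.3333
RMSE = √(92/6) = 3.9158

3.9158


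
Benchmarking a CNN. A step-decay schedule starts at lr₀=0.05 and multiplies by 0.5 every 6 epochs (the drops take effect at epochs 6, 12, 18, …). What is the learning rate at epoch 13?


n_drops = ⌊13/6⌋ = 2
lr = 0.05·0.5^2 = 0.05·0.25 = 0.0125

0.0125


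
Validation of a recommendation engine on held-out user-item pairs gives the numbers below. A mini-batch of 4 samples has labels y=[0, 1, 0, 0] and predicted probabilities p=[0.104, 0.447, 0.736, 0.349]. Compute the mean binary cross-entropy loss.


L[0] = -ln(1-0.104) = -ln(0.896) = 0.1098
L[1] = -ln(0.447) = 0.8052
L[2] = -ln(1-0.736) = -ln(0.264) = 1.3318
L[3] = -ln(1-0.349) = -ln(0.651) = 0.4292
mean = (0.1098 + 0.8052 + 1.3318 + 0.4292)/4 = 0.669

0.669


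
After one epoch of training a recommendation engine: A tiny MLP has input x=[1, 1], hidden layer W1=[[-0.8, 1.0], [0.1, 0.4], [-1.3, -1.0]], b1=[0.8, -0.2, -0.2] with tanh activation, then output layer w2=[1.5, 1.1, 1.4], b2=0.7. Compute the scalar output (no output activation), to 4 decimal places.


z1[0] = (-0.8)·(1) + (1.0)·(1) + 0.8 = 1.0
z1[1] = (0.1)·(1) + (0.4)·(1) - 0.2 = 0.3
z1[2] = (-1.3)·(1) + (-1.0)·(1) - 0.2 = -2.5
h = tanh(z1) = [0.7616, 0.2913, -0.9866]
output = (1.5)·(0.7616) + (1.1)·(0.2913) + (1.4)·(-0.9866) + 0.7 = 0.7816

0.7816


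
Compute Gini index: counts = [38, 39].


Probabilities: [38/77, 39/77] ≈ [0.4935, 0.5065]
Σpᵢ² = (1444 + 1521)/77² = 2965/5929
Gini = 1 - Σpᵢ² = 1 - 2965/5929 = 0.4999

0.4999


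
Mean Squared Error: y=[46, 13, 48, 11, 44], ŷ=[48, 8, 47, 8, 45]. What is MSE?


Squared errors: (46-48)²=4, (13-8)²=25, (48-47)²=1, (11-8)²=9, (44-45)²=1
Sum = 40
MSE = 40/5 = 8

8


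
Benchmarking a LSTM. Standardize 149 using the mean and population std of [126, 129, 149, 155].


μ = 139.75, σ = 12.4775
z = (149 - 139.75)/12.4775 = 0.7413

0.7413


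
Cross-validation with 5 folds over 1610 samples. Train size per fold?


Fold size = 1610/5 = 322
Training per fold = 1610 - 322 = 1288

1288


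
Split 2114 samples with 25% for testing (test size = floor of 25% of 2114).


Test = ⌊2114·25/100⌋ = 528
Train = 2114 - 528 = 1586

Train: 1586, Test: 528


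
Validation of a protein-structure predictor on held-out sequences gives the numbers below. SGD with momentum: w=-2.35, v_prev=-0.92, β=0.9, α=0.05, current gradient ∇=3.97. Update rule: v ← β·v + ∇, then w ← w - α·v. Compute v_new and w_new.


v_new = 0.9·-0.92 + 3.97 = -0.828 + 3.97 = 3.142
w_new = -2.35 - 0.05·3.142 = -2.35 - 0.1571 = -2.5071

v_new=3.142, w_new=-2.5071


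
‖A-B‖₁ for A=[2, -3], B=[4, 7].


d = |2-4| + |-3-7|
  = 2 + 10
  = 12

12


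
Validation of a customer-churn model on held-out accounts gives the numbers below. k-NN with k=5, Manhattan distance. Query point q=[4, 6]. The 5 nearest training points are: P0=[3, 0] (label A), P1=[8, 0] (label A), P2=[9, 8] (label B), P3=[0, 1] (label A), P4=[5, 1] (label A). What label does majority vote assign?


d(q,P0) = 7  (label A)
d(q,P1) = 10  (label A)
d(q,P2) = 7  (label B)
d(q,P3) = 9  (label A)
d(q,P4) = 6  (label A)
Votes: A=4, B=1
Majority → A

A


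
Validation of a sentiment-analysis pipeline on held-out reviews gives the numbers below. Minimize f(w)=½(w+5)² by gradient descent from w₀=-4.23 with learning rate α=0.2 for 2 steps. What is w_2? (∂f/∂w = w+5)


step 1: grad = -4.23+5 = 0.77; w = -4.23 - 0.2·(0.77) = -4.384
step 2: grad = -4.384+5 = 0.616; w = -4.384 - 0.2·(0.616) = -4.5072

-4.5072


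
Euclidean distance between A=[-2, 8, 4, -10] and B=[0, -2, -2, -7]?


d = √((-2-0)² + (8+ 2)² + (4+ 2)² + (-10+ 7)²)
  = √(4 + 100 + 36 + 9)
  = √149 = 12.2066

12.2066


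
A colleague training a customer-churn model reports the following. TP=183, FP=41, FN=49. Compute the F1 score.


Precision = 183/224 = 0.817
Recall = 183/232 = 0.7888
F1 = 2·P·R/(P+R) = 2·TP/(2·TP+FP+FN) = 366/(366+41+49) = 366/456 = 0.8026

0.8026


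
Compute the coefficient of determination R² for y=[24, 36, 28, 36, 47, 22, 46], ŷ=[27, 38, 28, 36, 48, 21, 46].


ȳ = 34.1429
SS_res = Σ(y-ŷ)² = 15
SS_tot = Σ(y-ȳ)² = 600.86
R² = 1 - SS_res/SS_tot = 1 - 0.025 = 0.975

0.975


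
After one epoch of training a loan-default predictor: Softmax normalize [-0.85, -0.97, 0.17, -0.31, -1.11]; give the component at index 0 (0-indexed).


Exponentials: e^-0.85=0.4274, e^-0.97=0.3791, e^0.17=1.1853, e^-0.31=0.7334, e^-1.11=0.3296
Sum = 3.0548
Softmax = [0.1399, 0.1241, 0.388, 0.2401, 0.1079]
p[0] = 0.4274/3.0548 = 0.1399

0.1399


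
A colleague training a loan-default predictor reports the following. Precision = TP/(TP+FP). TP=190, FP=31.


Precision = TP/(TP+FP)
= 190/(190+31)
= 190/221 = 85.97%

85.97%


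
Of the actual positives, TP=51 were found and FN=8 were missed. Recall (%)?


Recall = TP/(TP+FN)
= 51/(51+8)
= 51/59 = 86.44%

86.44%


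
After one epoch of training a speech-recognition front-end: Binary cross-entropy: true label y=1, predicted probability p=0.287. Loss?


BCE = -[y·ln(p) + (1-y)·ln(1-p)]
= -1·ln(0.287) - 0
= -ln(0.287) = 1.2483

1.2483


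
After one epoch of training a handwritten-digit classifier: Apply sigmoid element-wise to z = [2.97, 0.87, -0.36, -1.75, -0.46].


σ(2.97) = 1/(1+e^-2.97) = 0.9512
σ(0.87) = 1/(1+e^-0.87) = 0.7047
σ(-0.36) = 1/(1+e^0.36) = 0.411
σ(-1.75) = 1/(1+e^1.75) = 0.148
σ(-0.46) = 1/(1+e^0.46) = 0.387
result = [0.9512, 0.7047, 0.411, 0.148, 0.387]

[0.9512, 0.7047, 0.411, 0.148, 0.387]


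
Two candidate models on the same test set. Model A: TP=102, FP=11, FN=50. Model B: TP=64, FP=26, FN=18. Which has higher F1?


Model A: P=102/113=0.9027, R=102/152=0.6711, F1=2PR/(P+R)=2TP/(2TP+FP+FN)=204/265=0.7698
Model B: P=64/90=0.7111, R=64/82=0.7805, F1=2PR/(P+R)=2TP/(2TP+FP+FN)=128/172=0.7442
0.7698 > 0.7442 → Model A

Model A


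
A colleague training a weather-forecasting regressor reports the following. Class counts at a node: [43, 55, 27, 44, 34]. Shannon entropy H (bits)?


Probabilities: [43/203, 55/203, 27/203, 44/203, 34/203] ≈ [0.2118, 0.2709, 0.133, 0.2167, 0.1675]
H = -((43/203)·log₂(43/203) + (55/203)·log₂(55/203) + (27/203)·log₂(27/203) + (44/203)·log₂(44/203) + (34/203)·log₂(34/203))
  = 2.2817 bits

2.2817 bits


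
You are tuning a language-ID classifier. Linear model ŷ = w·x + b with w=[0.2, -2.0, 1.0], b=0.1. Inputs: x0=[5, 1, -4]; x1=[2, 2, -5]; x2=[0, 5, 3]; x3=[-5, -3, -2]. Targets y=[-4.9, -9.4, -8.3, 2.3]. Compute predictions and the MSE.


ŷ0 = (0.2)·(5) + (-2.0)·(1) + (1.0)·(-4) + 0.1 = -4.9
ŷ1 = (0.2)·(2) + (-2.0)·(2) + (1.0)·(-5) + 0.1 = -8.5
ŷ2 = (0.2)·(0) + (-2.0)·(5) + (1.0)·(3) + 0.1 = -6.9
ŷ3 = (0.2)·(-5) + (-2.0)·(-3) + (1.0)·(-2) + 0.1 = 3.1
errors² = [0.0, 0.81, 1.96, 0.64]
MSE = 3.4100/4 = 0.8525

0.8525


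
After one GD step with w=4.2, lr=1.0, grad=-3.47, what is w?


w_new = w - α·∇
= 4.2 - 1.0·-3.47
= 4.2 + 3.47
= 7.67

7.67


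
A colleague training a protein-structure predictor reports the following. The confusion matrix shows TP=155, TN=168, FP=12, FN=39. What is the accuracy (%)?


Accuracy = (TP+TN)/(TP+TN+FP+FN)
= (155+168)/(374)
= 323/374 = 86.36%

86.36%


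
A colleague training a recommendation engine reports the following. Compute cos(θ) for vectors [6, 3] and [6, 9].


A·B = 6·6 + 3·9 = 63
‖A‖ = √45 = 6.7082, ‖B‖ = √117 = 10.8167
cos = 63/(√45·√117) = 63/√5265 = 0.8682

0.8682


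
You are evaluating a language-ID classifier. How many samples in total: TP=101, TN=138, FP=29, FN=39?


Total = TP + TN + FP + FN
= 101 + 138 + 29 + 39
= 307
(Predicted positive: 130, predicted negative: 177)

307


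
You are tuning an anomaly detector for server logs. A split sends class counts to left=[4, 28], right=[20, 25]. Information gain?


Parent = [24, 53], H_parent = 0.8951
H_left = 0.5436 (n=32), H_right = 0.9911 (n=45)
H_children = (32/77)·0.5436 + (45/77)·0.9911 = 0.8051
IG = 0.8951 - 0.8051 = 0.09

0.09


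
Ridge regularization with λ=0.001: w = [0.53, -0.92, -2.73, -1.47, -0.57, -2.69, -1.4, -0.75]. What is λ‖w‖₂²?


‖w‖₂² = (0.53)² + (-0.92)² + (-2.73)² + (-1.47)² + (-0.57)² + (-2.69)² + (-1.4)² + (-0.75)²
     = 0.2809 + 0.8464 + 7.4529 + 2.1609 + 0.3249 + 7.2361 + 1.96 + 0.5625
     = 20.8246
λ·‖w‖₂² = 0.001·20.8246 = 0.020825

0.020825


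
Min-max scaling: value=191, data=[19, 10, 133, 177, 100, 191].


min=10, max=191
(191-10)/(191-10) = 181/181 = 1.0

1.0


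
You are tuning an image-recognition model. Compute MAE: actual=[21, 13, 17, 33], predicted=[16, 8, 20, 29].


Absolute errors: |21-16|=5, |13-8|=5, |17-20|=3, |33-29|=4
Sum = 17
MAE = 17/4 = 17/4

17/4


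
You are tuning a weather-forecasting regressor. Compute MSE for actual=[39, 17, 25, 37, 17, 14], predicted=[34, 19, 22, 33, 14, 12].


Squared errors: (39-34)²=25, (17-19)²=4, (25-22)²=9, (37-33)²=16, (17-14)²=9, (14-12)²=4
Sum = 67
MSE = 67/6 = 67/6

67/6


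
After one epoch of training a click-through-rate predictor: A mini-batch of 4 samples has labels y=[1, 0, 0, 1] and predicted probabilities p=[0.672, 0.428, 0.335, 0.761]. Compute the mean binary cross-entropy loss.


L[0] = -ln(0.672) = 0.3975
L[1] = -ln(1-0.428) = -ln(0.572) = 0.5586
L[2] = -ln(1-0.335) = -ln(0.665) = 0.408
L[3] = -ln(0.761) = 0.2731
mean = (0.3975 + 0.5586 + 0.408 + 0.2731)/4 = 0.4093

0.4093


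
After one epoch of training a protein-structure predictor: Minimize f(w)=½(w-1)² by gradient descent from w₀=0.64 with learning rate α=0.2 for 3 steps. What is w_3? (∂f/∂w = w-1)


step 1: grad = 0.64-1 = -0.36; w = 0.64 - 0.2·(-0.36) = 0.712
step 2: grad = 0.712-1 = -0.288; w = 0.712 - 0.2·(-0.288) = 0.7696
step 3: grad = 0.7696-1 = -0.2304; w = 0.7696 - 0.2·(-0.2304) = 0.81568

0.81568


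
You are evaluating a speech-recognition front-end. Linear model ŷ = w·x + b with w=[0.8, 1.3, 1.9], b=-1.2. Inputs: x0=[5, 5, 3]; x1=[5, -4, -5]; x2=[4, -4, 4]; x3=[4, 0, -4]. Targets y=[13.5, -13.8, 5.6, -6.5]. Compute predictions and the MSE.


ŷ0 = (0.8)·(5) + (1.3)·(5) + (1.9)·(3) - 1.2 = 15.0
ŷ1 = (0.8)·(5) + (1.3)·(-4) + (1.9)·(-5) - 1.2 = -11.9
ŷ2 = (0.8)·(4) + (1.3)·(-4) + (1.9)·(4) - 1.2 = 4.4
ŷ3 = (0.8)·(4) + (1.3)·(0) + (1.9)·(-4) - 1.2 = -5.6
errors² = [2.25, 3.61, 1.44, 0.81]
MSE = 8.1100/4 = 2.0275

2.0275


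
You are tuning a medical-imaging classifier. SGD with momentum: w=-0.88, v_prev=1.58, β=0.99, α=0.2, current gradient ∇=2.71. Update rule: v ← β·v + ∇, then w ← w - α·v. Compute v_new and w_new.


v_new = 0.99·1.58 + 2.71 = 1.5642 + 2.71 = 4.2742
w_new = -0.88 - 0.2·4.2742 = -0.88 - 0.85484 = -1.73484

v_new=4.2742, w_new=-1.73484
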